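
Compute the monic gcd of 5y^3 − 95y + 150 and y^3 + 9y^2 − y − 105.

By polynomial division,
  5y^3 − 95y + 150 = (5)(y^3 + 9y^2 − y − 105) + (−45y^2 − 90y + 675)
  y^3 + 9y^2 − y − 105 = (−(1/45)y − 7/45)(−45y^2 − 90y + 675) + (0)
Last nonzero remainder: −45y^2 − 90y + 675. Dividing through by −45 gives the monic gcd y^2 + 2y − 15.

y^2 + 2y − 15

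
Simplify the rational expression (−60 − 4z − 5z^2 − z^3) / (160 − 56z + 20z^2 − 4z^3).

(6 + z)/(−16 + 4z)

Apply the Euclidean algorithm:
  −z^3 − 5z^2 − 4z − 60 = (1/4)(−4z^3 + 20z^2 − 56z + 160) + (−10z^2 + 10z − 100)
  −4z^3 + 20z^2 − 56z + 160 = ((2/5)z − 8/5)(−10z^2 + 10z − 100) + (0)
Last nonzero remainder: −10z^2 + 10z − 100. Dividing through by −10 gives the monic gcd z^2 − z + 10.
Cancel z^2 − z + 10 from numerator and denominator to get the reduced form.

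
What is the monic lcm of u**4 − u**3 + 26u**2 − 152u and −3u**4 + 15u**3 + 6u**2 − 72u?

By polynomial division,
  u**4 − u**3 + 26u**2 − 152u = (−1/3)(−3u**4 + 15u**3 + 6u**2 − 72u) + (4u**3 + 28u**2 − 176u)
  −3u**4 + 15u**3 + 6u**2 − 72u = (−(3/4)u + 9)(4u**3 + 28u**2 − 176u) + (−378u**2 + 1512u)
  4u**3 + 28u**2 − 176u = (−(2/189)u − 22/189)(−378u**2 + 1512u) + (0)
Last nonzero remainder: −378u**2 + 1512u. Dividing through by −378 gives the monic gcd u**2 − 4u.
Then lcm(f, g) = f·g / gcd(f, g); expanding and making the result monic gives the answer.

u**6 − 2u**5 + 21u**4 − 172u**3 − 4u**2 + 912u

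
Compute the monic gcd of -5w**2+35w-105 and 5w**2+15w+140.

1

Apply the Euclidean algorithm:
  -5w**2+35w-105 = (-1)(5w**2+15w+140) + (50w+35)
  5w**2+15w+140 = ((1/10)w+23/100)(50w+35) + (2639/20)
  50w+35 = ((1000/2639)w+100/377)(2639/20) + (0)
The last nonzero remainder is the constant 2639/20, so the polynomials are coprime and gcd = 1.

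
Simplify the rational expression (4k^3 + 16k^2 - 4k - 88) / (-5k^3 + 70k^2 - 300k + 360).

(-4k^2 - 24k - 44)/(5k^2 - 60k + 180)

Euclidean algorithm in ℚ[k]:
  4k^3 + 16k^2 - 4k - 88 = (-4/5)(-5k^3 + 70k^2 - 300k + 360) + (72k^2 - 244k + 200)
  -5k^3 + 70k^2 - 300k + 360 = (-(5/72)k + 955/1296)(72k^2 - 244k + 200) + (-(34445/324)k + 34445/162)
  72k^2 - 244k + 200 = (-(23328/34445)k + 6480/6889)(-(34445/324)k + 34445/162) + (0)
Last nonzero remainder: -(34445/324)k + 34445/162. Dividing through by -34445/324 gives the monic gcd k - 2.
Cancel k - 2 from numerator and denominator to get the reduced form.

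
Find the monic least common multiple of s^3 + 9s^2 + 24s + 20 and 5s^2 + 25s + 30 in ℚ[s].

Apply the Euclidean algorithm:
  s^3 + 9s^2 + 24s + 20 = ((1/5)s + 4/5)(5s^2 + 25s + 30) + (-2s - 4)
  5s^2 + 25s + 30 = (-(5/2)s - 15/2)(-2s - 4) + (0)
Last nonzero remainder: -2s - 4. Dividing through by -2 gives the monic gcd s + 2.
Then lcm(f, g) = f·g / gcd(f, g); expanding and making the result monic gives the answer.

s^4 + 12s^3 + 51s^2 + 92s + 60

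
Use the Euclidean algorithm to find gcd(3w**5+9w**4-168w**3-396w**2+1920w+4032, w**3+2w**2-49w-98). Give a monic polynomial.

w**2+9w+14

By polynomial division,
  3w**5+9w**4-168w**3-396w**2+1920w+4032 = (3w**2+3w-27)(w**3+2w**2-49w-98) + (99w**2+891w+1386)
  w**3+2w**2-49w-98 = ((1/99)w-7/99)(99w**2+891w+1386) + (0)
Last nonzero remainder: 99w**2+891w+1386. Dividing through by 99 gives the monic gcd w**2+9w+14.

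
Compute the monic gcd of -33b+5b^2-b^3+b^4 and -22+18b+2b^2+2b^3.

11+2b+b^2

Euclidean algorithm in ℚ[b]:
  b^4-b^3+5b^2-33b = ((1/2)b-1)(2b^3+2b^2+18b-22) + (-2b^2-4b-22)
  2b^3+2b^2+18b-22 = (-b+1)(-2b^2-4b-22) + (0)
Last nonzero remainder: -2b^2-4b-22. Dividing through by -2 gives the monic gcd b^2+2b+11.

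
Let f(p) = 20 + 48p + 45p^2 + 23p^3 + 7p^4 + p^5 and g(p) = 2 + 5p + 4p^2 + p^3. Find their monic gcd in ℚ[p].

2 + 3p + p^2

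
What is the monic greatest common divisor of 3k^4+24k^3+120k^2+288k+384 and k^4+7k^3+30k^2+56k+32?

Apply the Euclidean algorithm:
  3k^4+24k^3+120k^2+288k+384 = (3)(k^4+7k^3+30k^2+56k+32) + (3k^3+30k^2+120k+288)
  k^4+7k^3+30k^2+56k+32 = ((1/3)k−1)(3k^3+30k^2+120k+288) + (20k^2+80k+320)
  3k^3+30k^2+120k+288 = ((3/20)k+9/10)(20k^2+80k+320) + (0)
Last nonzero remainder: 20k^2+80k+320. Dividing through by 20 gives the monic gcd k^2+4k+16.

k^2+4k+16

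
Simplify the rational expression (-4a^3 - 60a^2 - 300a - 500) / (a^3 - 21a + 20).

(-4a^2 - 40a - 100)/(a^2 - 5a + 4)

Apply the Euclidean algorithm:
  -4a^3 - 60a^2 - 300a - 500 = (-4)(a^3 - 21a + 20) + (-60a^2 - 384a - 420)
  a^3 - 21a + 20 = (-(1/60)a + 8/75)(-60a^2 - 384a - 420) + ((324/25)a + 324/5)
  -60a^2 - 384a - 420 = (-(125/27)a - 175/27)((324/25)a + 324/5) + (0)
Last nonzero remainder: (324/25)a + 324/5. Dividing through by 324/25 gives the monic gcd a + 5.
Cancel a + 5 from numerator and denominator to get the reduced form.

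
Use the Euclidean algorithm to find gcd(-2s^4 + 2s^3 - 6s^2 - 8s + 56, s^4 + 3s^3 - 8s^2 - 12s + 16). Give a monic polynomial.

Apply the Euclidean algorithm:
  -2s^4 + 2s^3 - 6s^2 - 8s + 56 = (-2)(s^4 + 3s^3 - 8s^2 - 12s + 16) + (8s^3 - 22s^2 - 32s + 88)
  s^4 + 3s^3 - 8s^2 - 12s + 16 = ((1/8)s + 23/32)(8s^3 - 22s^2 - 32s + 88) + ((189/16)s^2 - 189/4)
  8s^3 - 22s^2 - 32s + 88 = ((128/189)s - 352/189)((189/16)s^2 - 189/4) + (0)
Last nonzero remainder: (189/16)s^2 - 189/4. Dividing through by 189/16 gives the monic gcd s^2 - 4.

s^2 - 4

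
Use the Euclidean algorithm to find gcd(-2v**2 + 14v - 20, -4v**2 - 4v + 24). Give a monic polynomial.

Euclidean algorithm in ℚ[v]:
  -2v**2 + 14v - 20 = (1/2)(-4v**2 - 4v + 24) + (16v - 32)
  -4v**2 - 4v + 24 = (-(1/4)v - 3/4)(16v - 32) + (0)
Last nonzero remainder: 16v - 32. Dividing through by 16 gives the monic gcd v - 2.

v - 2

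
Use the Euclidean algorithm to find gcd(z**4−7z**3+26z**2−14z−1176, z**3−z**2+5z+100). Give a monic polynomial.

z+4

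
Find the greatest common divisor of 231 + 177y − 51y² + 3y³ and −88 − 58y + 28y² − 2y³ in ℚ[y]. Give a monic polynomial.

Repeated division with remainder:
  3y³ − 51y² + 177y + 231 = (−3/2)(−2y³ + 28y² − 58y − 88) + (−9y² + 90y + 99)
  −2y³ + 28y² − 58y − 88 = ((2/9)y − 8/9)(−9y² + 90y + 99) + (0)
Last nonzero remainder: −9y² + 90y + 99. Dividing through by −9 gives the monic gcd y² − 10y − 11.

−11 − 10y + y²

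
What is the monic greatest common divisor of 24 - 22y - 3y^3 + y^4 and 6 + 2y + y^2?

6 + 2y + y^2

Repeated division with remainder:
  y^4 - 3y^3 - 22y + 24 = (y^2 - 5y + 4)(y^2 + 2y + 6) + (0)
The last nonzero remainder y^2 + 2y + 6 is already monic.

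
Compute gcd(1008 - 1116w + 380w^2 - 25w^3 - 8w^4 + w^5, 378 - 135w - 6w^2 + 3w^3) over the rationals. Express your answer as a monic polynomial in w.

126 - 45w - 2w^2 + w^3

Euclidean algorithm in ℚ[w]:
  w^5 - 8w^4 - 25w^3 + 380w^2 - 1116w + 1008 = ((1/3)w^2 - 2w + 8/3)(3w^3 - 6w^2 - 135w + 378) + (0)
Last nonzero remainder: 3w^3 - 6w^2 - 135w + 378. Dividing through by 3 gives the monic gcd w^3 - 2w^2 - 45w + 126.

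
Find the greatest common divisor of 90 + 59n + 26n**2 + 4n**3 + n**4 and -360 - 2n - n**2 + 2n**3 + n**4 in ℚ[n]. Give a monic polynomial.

18 + n + n**2

Euclidean algorithm in ℚ[n]:
  n**4 + 4n**3 + 26n**2 + 59n + 90 = (n**4 + 2n**3 - n**2 - 2n - 360) + (2n**3 + 27n**2 + 61n + 450)
  n**4 + 2n**3 - n**2 - 2n - 360 = ((1/2)n - 23/4)(2n**3 + 27n**2 + 61n + 450) + ((495/4)n**2 + (495/4)n + 4455/2)
  2n**3 + 27n**2 + 61n + 450 = ((8/495)n + 20/99)((495/4)n**2 + (495/4)n + 4455/2) + (0)
Last nonzero remainder: (495/4)n**2 + (495/4)n + 4455/2. Dividing through by 495/4 gives the monic gcd n**2 + n + 18.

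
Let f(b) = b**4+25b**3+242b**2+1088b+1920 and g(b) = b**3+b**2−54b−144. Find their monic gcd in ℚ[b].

b+6

By polynomial division,
  b**4+25b**3+242b**2+1088b+1920 = (b+24)(b**3+b**2−54b−144) + (272b**2+2528b+5376)
  b**3+b**2−54b−144 = ((1/272)b−141/4624)(272b**2+2528b+5376) + ((960/289)b+5760/289)
  272b**2+2528b+5376 = ((4913/60)b+4046/15)((960/289)b+5760/289) + (0)
Last nonzero remainder: (960/289)b+5760/289. Dividing through by 960/289 gives the monic gcd b+6.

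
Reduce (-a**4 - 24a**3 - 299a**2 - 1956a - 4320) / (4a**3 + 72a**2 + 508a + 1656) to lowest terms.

By polynomial division,
  -a**4 - 24a**3 - 299a**2 - 1956a - 4320 = (-(1/4)a - 3/2)(4a**3 + 72a**2 + 508a + 1656) + (-64a**2 - 780a - 1836)
  4a**3 + 72a**2 + 508a + 1656 = (-(1/16)a - 93/256)(-64a**2 - 780a - 1836) + ((7033/64)a + 63297/64)
  -64a**2 - 780a - 1836 = (-(4096/7033)a - 13056/7033)((7033/64)a + 63297/64) + (0)
Last nonzero remainder: (7033/64)a + 63297/64. Dividing through by 7033/64 gives the monic gcd a + 9.
Cancel a + 9 from numerator and denominator to get the reduced form.

(-a**3 - 15a**2 - 164a - 480)/(4a**2 + 36a + 184)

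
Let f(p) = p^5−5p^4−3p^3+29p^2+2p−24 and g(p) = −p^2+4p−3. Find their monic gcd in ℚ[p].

p^2−4p+3

By polynomial division,
  p^5−5p^4−3p^3+29p^2+2p−24 = (−p^3+p^2+10p+8)(−p^2+4p−3) + (0)
Last nonzero remainder: −p^2+4p−3. Dividing through by −1 gives the monic gcd p^2−4p+3.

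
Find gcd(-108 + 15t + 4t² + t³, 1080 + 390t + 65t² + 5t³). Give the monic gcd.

36 + 7t + t²

Euclidean algorithm in ℚ[t]:
  t³ + 4t² + 15t - 108 = (1/5)(5t³ + 65t² + 390t + 1080) + (-9t² - 63t - 324)
  5t³ + 65t² + 390t + 1080 = (-(5/9)t - 10/3)(-9t² - 63t - 324) + (0)
Last nonzero remainder: -9t² - 63t - 324. Dividing through by -9 gives the monic gcd t² + 7t + 36.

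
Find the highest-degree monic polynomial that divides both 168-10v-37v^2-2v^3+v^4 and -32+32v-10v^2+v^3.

By polynomial division,
  v^4-2v^3-37v^2-10v+168 = (v+8)(v^3-10v^2+32v-32) + (11v^2-234v+424)
  v^3-10v^2+32v-32 = ((1/11)v+124/121)(11v^2-234v+424) + ((28224/121)v-56448/121)
  11v^2-234v+424 = ((1331/28224)v-6413/7056)((28224/121)v-56448/121) + (0)
Last nonzero remainder: (28224/121)v-56448/121. Dividing through by 28224/121 gives the monic gcd v-2.

-2+v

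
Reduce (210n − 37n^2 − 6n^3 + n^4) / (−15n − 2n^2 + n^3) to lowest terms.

Euclidean algorithm in ℚ[n]:
  n^4 − 6n^3 − 37n^2 + 210n = (n − 4)(n^3 − 2n^2 − 15n) + (−30n^2 + 150n)
  n^3 − 2n^2 − 15n = (−(1/30)n − 1/10)(−30n^2 + 150n) + (0)
Last nonzero remainder: −30n^2 + 150n. Dividing through by −30 gives the monic gcd n^2 − 5n.
Cancel n^2 − 5n from numerator and denominator to get the reduced form.

(−42 − n + n^2)/(3 + n)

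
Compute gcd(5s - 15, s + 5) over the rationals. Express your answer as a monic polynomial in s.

1

Euclidean algorithm in ℚ[s]:
  5s - 15 = (5)(s + 5) + (-40)
  s + 5 = (-(1/40)s - 1/8)(-40) + (0)
The last nonzero remainder is the constant -40, so the polynomials are coprime and gcd = 1.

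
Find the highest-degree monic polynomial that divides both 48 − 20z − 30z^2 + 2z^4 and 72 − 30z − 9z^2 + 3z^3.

Repeated division with remainder:
  2z^4 − 30z^2 − 20z + 48 = ((2/3)z + 2)(3z^3 − 9z^2 − 30z + 72) + (8z^2 − 8z − 96)
  3z^3 − 9z^2 − 30z + 72 = ((3/8)z − 3/4)(8z^2 − 8z − 96) + (0)
Last nonzero remainder: 8z^2 − 8z − 96. Dividing through by 8 gives the monic gcd z^2 − z − 12.

−12 − z + z^2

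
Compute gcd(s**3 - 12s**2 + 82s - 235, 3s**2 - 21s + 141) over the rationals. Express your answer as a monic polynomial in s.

Repeated division with remainder:
  s**3 - 12s**2 + 82s - 235 = ((1/3)s - 5/3)(3s**2 - 21s + 141) + (0)
Last nonzero remainder: 3s**2 - 21s + 141. Dividing through by 3 gives the monic gcd s**2 - 7s + 47.

s**2 - 7s + 47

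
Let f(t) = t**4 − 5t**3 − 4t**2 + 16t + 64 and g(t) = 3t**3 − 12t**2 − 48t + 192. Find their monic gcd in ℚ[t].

Repeated division with remainder:
  t**4 − 5t**3 − 4t**2 + 16t + 64 = ((1/3)t − 1/3)(3t**3 − 12t**2 − 48t + 192) + (8t**2 − 64t + 128)
  3t**3 − 12t**2 − 48t + 192 = ((3/8)t + 3/2)(8t**2 − 64t + 128) + (0)
Last nonzero remainder: 8t**2 − 64t + 128. Dividing through by 8 gives the monic gcd t**2 − 8t + 16.

t**2 − 8t + 16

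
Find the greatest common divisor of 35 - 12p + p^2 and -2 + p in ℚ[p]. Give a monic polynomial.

1

Repeated division with remainder:
  p^2 - 12p + 35 = (p - 10)(p - 2) + (15)
  p - 2 = ((1/15)p - 2/15)(15) + (0)
The last nonzero remainder is the constant 15, so the polynomials are coprime and gcd = 1.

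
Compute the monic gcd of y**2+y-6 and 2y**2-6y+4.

Repeated division with remainder:
  y**2+y-6 = (1/2)(2y**2-6y+4) + (4y-8)
  2y**2-6y+4 = ((1/2)y-1/2)(4y-8) + (0)
Last nonzero remainder: 4y-8. Dividing through by 4 gives the monic gcd y-2.

y-2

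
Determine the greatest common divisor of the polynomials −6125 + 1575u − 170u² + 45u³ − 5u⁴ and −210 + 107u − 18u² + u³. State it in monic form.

35 − 12u + u²

Euclidean algorithm in ℚ[u]:
  −5u⁴ + 45u³ − 170u² + 1575u − 6125 = (−5u − 45)(u³ − 18u² + 107u − 210) + (−445u² + 5340u − 15575)
  u³ − 18u² + 107u − 210 = (−(1/445)u + 6/445)(−445u² + 5340u − 15575) + (0)
Last nonzero remainder: −445u² + 5340u − 15575. Dividing through by −445 gives the monic gcd u² − 12u + 35.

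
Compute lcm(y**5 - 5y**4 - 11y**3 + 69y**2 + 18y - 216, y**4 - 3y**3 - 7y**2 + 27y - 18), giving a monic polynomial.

y**7 - 8y**6 + 6y**5 + 92y**4 - 211y**3 - 132y**2 + 684y - 432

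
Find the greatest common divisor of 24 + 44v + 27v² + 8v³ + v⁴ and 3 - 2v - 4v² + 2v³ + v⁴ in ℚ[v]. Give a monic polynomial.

3 + 4v + v²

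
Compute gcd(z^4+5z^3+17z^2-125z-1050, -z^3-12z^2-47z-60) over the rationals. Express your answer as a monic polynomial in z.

Euclidean algorithm in ℚ[z]:
  z^4+5z^3+17z^2-125z-1050 = (-z+7)(-z^3-12z^2-47z-60) + (54z^2+144z-630)
  -z^3-12z^2-47z-60 = (-(1/54)z-14/81)(54z^2+144z-630) + (-(304/9)z-1520/9)
  54z^2+144z-630 = (-(243/152)z+567/152)(-(304/9)z-1520/9) + (0)
Last nonzero remainder: -(304/9)z-1520/9. Dividing through by -304/9 gives the monic gcd z+5.

z+5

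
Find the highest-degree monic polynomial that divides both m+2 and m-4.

1

By polynomial division,
  m+2 = (m-4) + (6)
  m-4 = ((1/6)m-2/3)(6) + (0)
The last nonzero remainder is the constant 6, so the polynomials are coprime and gcd = 1.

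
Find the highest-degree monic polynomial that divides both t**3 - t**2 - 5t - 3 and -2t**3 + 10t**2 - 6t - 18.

Apply the Euclidean algorithm:
  t**3 - t**2 - 5t - 3 = (-1/2)(-2t**3 + 10t**2 - 6t - 18) + (4t**2 - 8t - 12)
  -2t**3 + 10t**2 - 6t - 18 = (-(1/2)t + 3/2)(4t**2 - 8t - 12) + (0)
Last nonzero remainder: 4t**2 - 8t - 12. Dividing through by 4 gives the monic gcd t**2 - 2t - 3.

t**2 - 2t - 3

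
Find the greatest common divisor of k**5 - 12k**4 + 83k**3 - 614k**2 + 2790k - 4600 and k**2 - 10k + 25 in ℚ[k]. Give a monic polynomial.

Euclidean algorithm in ℚ[k]:
  k**5 - 12k**4 + 83k**3 - 614k**2 + 2790k - 4600 = (k**3 - 2k**2 + 38k - 184)(k**2 - 10k + 25) + (0)
The last nonzero remainder k**2 - 10k + 25 is already monic.

k**2 - 10k + 25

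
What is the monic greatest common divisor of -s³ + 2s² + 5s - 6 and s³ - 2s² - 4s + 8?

Euclidean algorithm in ℚ[s]:
  -s³ + 2s² + 5s - 6 = (-1)(s³ - 2s² - 4s + 8) + (s + 2)
  s³ - 2s² - 4s + 8 = (s² - 4s + 4)(s + 2) + (0)
The last nonzero remainder s + 2 is already monic.

s + 2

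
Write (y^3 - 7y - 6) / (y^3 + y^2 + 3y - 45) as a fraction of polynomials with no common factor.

(y^2 + 3y + 2)/(y^2 + 4y + 15)

By polynomial division,
  y^3 - 7y - 6 = (y^3 + y^2 + 3y - 45) + (-y^2 - 10y + 39)
  y^3 + y^2 + 3y - 45 = (-y + 9)(-y^2 - 10y + 39) + (132y - 396)
  -y^2 - 10y + 39 = (-(1/132)y - 13/132)(132y - 396) + (0)
Last nonzero remainder: 132y - 396. Dividing through by 132 gives the monic gcd y - 3.
Cancel y - 3 from numerator and denominator to get the reduced form.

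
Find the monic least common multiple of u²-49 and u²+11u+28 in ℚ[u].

By polynomial division,
  u²-49 = (u²+11u+28) + (-11u-77)
  u²+11u+28 = (-(1/11)u-4/11)(-11u-77) + (0)
Last nonzero remainder: -11u-77. Dividing through by -11 gives the monic gcd u+7.
Then lcm(f, g) = f·g / gcd(f, g); expanding and making the result monic gives the answer.

u³+4u²-49u-196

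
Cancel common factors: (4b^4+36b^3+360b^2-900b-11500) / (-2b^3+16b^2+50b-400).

(-2b^2-18b-230)/(b-8)

By polynomial division,
  4b^4+36b^3+360b^2-900b-11500 = (-2b-34)(-2b^3+16b^2+50b-400) + (1004b^2-25100)
  -2b^3+16b^2+50b-400 = (-(1/502)b+4/251)(1004b^2-25100) + (0)
Last nonzero remainder: 1004b^2-25100. Dividing through by 1004 gives the monic gcd b^2-25.
Cancel b^2-25 from numerator and denominator to get the reduced form.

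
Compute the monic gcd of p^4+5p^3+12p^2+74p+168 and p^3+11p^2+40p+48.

By polynomial division,
  p^4+5p^3+12p^2+74p+168 = (p−6)(p^3+11p^2+40p+48) + (38p^2+266p+456)
  p^3+11p^2+40p+48 = ((1/38)p+2/19)(38p^2+266p+456) + (0)
Last nonzero remainder: 38p^2+266p+456. Dividing through by 38 gives the monic gcd p^2+7p+12.

p^2+7p+12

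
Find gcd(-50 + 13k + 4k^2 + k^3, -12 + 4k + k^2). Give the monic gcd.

-2 + k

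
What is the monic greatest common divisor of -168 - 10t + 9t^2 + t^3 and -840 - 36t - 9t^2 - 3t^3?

By polynomial division,
  t^3 + 9t^2 - 10t - 168 = (-1/3)(-3t^3 - 9t^2 - 36t - 840) + (6t^2 - 22t - 448)
  -3t^3 - 9t^2 - 36t - 840 = (-(1/2)t - 10/3)(6t^2 - 22t - 448) + (-(1000/3)t - 7000/3)
  6t^2 - 22t - 448 = (-(9/500)t + 24/125)(-(1000/3)t - 7000/3) + (0)
Last nonzero remainder: -(1000/3)t - 7000/3. Dividing through by -1000/3 gives the monic gcd t + 7.

7 + t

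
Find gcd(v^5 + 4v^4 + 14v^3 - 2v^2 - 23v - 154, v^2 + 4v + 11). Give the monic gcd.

v^2 + 4v + 11

Apply the Euclidean algorithm:
  v^5 + 4v^4 + 14v^3 - 2v^2 - 23v - 154 = (v^3 + 3v - 14)(v^2 + 4v + 11) + (0)
The last nonzero remainder v^2 + 4v + 11 is already monic.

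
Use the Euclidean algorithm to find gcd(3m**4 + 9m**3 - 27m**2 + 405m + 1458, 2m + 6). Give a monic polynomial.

m + 3

Repeated division with remainder:
  3m**4 + 9m**3 - 27m**2 + 405m + 1458 = ((3/2)m**3 - (27/2)m + 243)(2m + 6) + (0)
Last nonzero remainder: 2m + 6. Dividing through by 2 gives the monic gcd m + 3.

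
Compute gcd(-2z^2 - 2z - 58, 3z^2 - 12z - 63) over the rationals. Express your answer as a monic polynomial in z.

1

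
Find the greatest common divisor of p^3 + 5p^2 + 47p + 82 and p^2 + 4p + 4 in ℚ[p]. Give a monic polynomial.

Euclidean algorithm in ℚ[p]:
  p^3 + 5p^2 + 47p + 82 = (p + 1)(p^2 + 4p + 4) + (39p + 78)
  p^2 + 4p + 4 = ((1/39)p + 2/39)(39p + 78) + (0)
Last nonzero remainder: 39p + 78. Dividing through by 39 gives the monic gcd p + 2.

p + 2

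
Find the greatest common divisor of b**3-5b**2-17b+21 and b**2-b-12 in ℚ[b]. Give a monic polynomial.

b+3

Euclidean algorithm in ℚ[b]:
  b**3-5b**2-17b+21 = (b-4)(b**2-b-12) + (-9b-27)
  b**2-b-12 = (-(1/9)b+4/9)(-9b-27) + (0)
Last nonzero remainder: -9b-27. Dividing through by -9 gives the monic gcd b+3.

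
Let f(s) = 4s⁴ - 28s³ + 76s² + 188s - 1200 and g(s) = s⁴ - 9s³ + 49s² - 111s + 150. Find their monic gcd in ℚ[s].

s² - 6s + 25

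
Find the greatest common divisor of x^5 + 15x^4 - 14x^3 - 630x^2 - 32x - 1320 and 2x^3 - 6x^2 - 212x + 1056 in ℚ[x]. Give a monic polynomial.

x^2 + 5x - 66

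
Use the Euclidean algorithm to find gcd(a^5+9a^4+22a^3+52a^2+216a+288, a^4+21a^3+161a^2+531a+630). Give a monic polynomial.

a^2+9a+18

By polynomial division,
  a^5+9a^4+22a^3+52a^2+216a+288 = (a-12)(a^4+21a^3+161a^2+531a+630) + (113a^3+1453a^2+5958a+7848)
  a^4+21a^3+161a^2+531a+630 = ((1/113)a+920/12769)(113a^3+1453a^2+5958a+7848) + ((45795/12769)a^2+(412155/12769)a+824310/12769)
  113a^3+1453a^2+5958a+7848 = ((1442897/45795)a+5567284/45795)((45795/12769)a^2+(412155/12769)a+824310/12769) + (0)
Last nonzero remainder: (45795/12769)a^2+(412155/12769)a+824310/12769. Dividing through by 45795/12769 gives the monic gcd a^2+9a+18.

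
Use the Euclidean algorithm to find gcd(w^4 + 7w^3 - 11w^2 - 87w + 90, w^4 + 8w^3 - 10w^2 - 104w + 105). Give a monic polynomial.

Repeated division with remainder:
  w^4 + 7w^3 - 11w^2 - 87w + 90 = (w^4 + 8w^3 - 10w^2 - 104w + 105) + (-w^3 - w^2 + 17w - 15)
  w^4 + 8w^3 - 10w^2 - 104w + 105 = (-w - 7)(-w^3 - w^2 + 17w - 15) + (0)
Last nonzero remainder: -w^3 - w^2 + 17w - 15. Dividing through by -1 gives the monic gcd w^3 + w^2 - 17w + 15.

w^3 + w^2 - 17w + 15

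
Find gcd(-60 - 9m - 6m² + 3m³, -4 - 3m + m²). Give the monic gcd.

-4 + m

Euclidean algorithm in ℚ[m]:
  3m³ - 6m² - 9m - 60 = (3m + 3)(m² - 3m - 4) + (12m - 48)
  m² - 3m - 4 = ((1/12)m + 1/12)(12m - 48) + (0)
Last nonzero remainder: 12m - 48. Dividing through by 12 gives the monic gcd m - 4.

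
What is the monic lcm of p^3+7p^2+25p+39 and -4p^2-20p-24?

Repeated division with remainder:
  p^3+7p^2+25p+39 = (-(1/4)p-1/2)(-4p^2-20p-24) + (9p+27)
  -4p^2-20p-24 = (-(4/9)p-8/9)(9p+27) + (0)
Last nonzero remainder: 9p+27. Dividing through by 9 gives the monic gcd p+3.
Then lcm(f, g) = f·g / gcd(f, g); expanding and making the result monic gives the answer.

p^4+9p^3+39p^2+89p+78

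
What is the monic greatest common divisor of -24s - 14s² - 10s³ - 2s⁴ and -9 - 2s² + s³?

Repeated division with remainder:
  -2s⁴ - 10s³ - 14s² - 24s = (-2s - 14)(s³ - 2s² - 9) + (-42s² - 42s - 126)
  s³ - 2s² - 9 = (-(1/42)s + 1/14)(-42s² - 42s - 126) + (0)
Last nonzero remainder: -42s² - 42s - 126. Dividing through by -42 gives the monic gcd s² + s + 3.

3 + s + s²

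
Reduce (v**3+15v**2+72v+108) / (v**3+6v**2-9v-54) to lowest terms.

Repeated division with remainder:
  v**3+15v**2+72v+108 = (v**3+6v**2-9v-54) + (9v**2+81v+162)
  v**3+6v**2-9v-54 = ((1/9)v-1/3)(9v**2+81v+162) + (0)
Last nonzero remainder: 9v**2+81v+162. Dividing through by 9 gives the monic gcd v**2+9v+18.
Cancel v**2+9v+18 from numerator and denominator to get the reduced form.

(v+6)/(v-3)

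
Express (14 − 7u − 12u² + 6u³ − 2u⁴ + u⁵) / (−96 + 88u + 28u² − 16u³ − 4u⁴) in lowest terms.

(−7 − 7u − u² − u³)/(48 + 28u + 4u²)

Apply the Euclidean algorithm:
  u⁵ − 2u⁴ + 6u³ − 12u² − 7u + 14 = (−(1/4)u + 3/2)(−4u⁴ − 16u³ + 28u² + 88u − 96) + (37u³ − 32u² − 163u + 158)
  −4u⁴ − 16u³ + 28u² + 88u − 96 = (−(4/37)u − 720/1369)(37u³ − 32u² − 163u + 158) + (−(8832/1369)u² + (26496/1369)u − 17664/1369)
  37u³ − 32u² − 163u + 158 = (−(50653/8832)u − 108151/8832)(−(8832/1369)u² + (26496/1369)u − 17664/1369) + (0)
Last nonzero remainder: −(8832/1369)u² + (26496/1369)u − 17664/1369. Dividing through by −8832/1369 gives the monic gcd u² − 3u + 2.
Cancel u² − 3u + 2 from numerator and denominator to get the reduced form.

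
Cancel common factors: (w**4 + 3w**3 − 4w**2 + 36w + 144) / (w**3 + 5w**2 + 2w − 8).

By polynomial division,
  w**4 + 3w**3 − 4w**2 + 36w + 144 = (w − 2)(w**3 + 5w**2 + 2w − 8) + (4w**2 + 48w + 128)
  w**3 + 5w**2 + 2w − 8 = ((1/4)w − 7/4)(4w**2 + 48w + 128) + (54w + 216)
  4w**2 + 48w + 128 = ((2/27)w + 16/27)(54w + 216) + (0)
Last nonzero remainder: 54w + 216. Dividing through by 54 gives the monic gcd w + 4.
Cancel w + 4 from numerator and denominator to get the reduced form.

(w**3 − w**2 + 36)/(w**2 + w − 2)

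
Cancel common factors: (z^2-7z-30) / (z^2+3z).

(z-10)/(z)

Apply the Euclidean algorithm:
  z^2-7z-30 = (z^2+3z) + (-10z-30)
  z^2+3z = (-(1/10)z)(-10z-30) + (0)
Last nonzero remainder: -10z-30. Dividing through by -10 gives the monic gcd z+3.
Cancel z+3 from numerator and denominator to get the reduced form.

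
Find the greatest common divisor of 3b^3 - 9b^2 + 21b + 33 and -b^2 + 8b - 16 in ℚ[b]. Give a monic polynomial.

Euclidean algorithm in ℚ[b]:
  3b^3 - 9b^2 + 21b + 33 = (-3b - 15)(-b^2 + 8b - 16) + (93b - 207)
  -b^2 + 8b - 16 = (-(1/93)b + 179/2883)(93b - 207) + (-3025/961)
  93b - 207 = (-(89373/3025)b + 198927/3025)(-3025/961) + (0)
The last nonzero remainder is the constant -3025/961, so the polynomials are coprime and gcd = 1.

1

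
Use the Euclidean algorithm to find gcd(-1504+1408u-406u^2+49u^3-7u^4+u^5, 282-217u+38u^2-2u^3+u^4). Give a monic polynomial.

-94+41u+u^2+u^3

Repeated division with remainder:
  u^5-7u^4+49u^3-406u^2+1408u-1504 = (u-5)(u^4-2u^3+38u^2-217u+282) + (u^3+u^2+41u-94)
  u^4-2u^3+38u^2-217u+282 = (u-3)(u^3+u^2+41u-94) + (0)
The last nonzero remainder u^3+u^2+41u-94 is already monic.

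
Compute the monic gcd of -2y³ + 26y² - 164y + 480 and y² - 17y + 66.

Apply the Euclidean algorithm:
  -2y³ + 26y² - 164y + 480 = (-2y - 8)(y² - 17y + 66) + (-168y + 1008)
  y² - 17y + 66 = (-(1/168)y + 11/168)(-168y + 1008) + (0)
Last nonzero remainder: -168y + 1008. Dividing through by -168 gives the monic gcd y - 6.

y - 6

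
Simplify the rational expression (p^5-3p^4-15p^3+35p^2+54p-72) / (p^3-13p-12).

(p^3-2p^2-5p+6)/(p+1)

By polynomial division,
  p^5-3p^4-15p^3+35p^2+54p-72 = (p^2-3p-2)(p^3-13p-12) + (8p^2-8p-96)
  p^3-13p-12 = ((1/8)p+1/8)(8p^2-8p-96) + (0)
Last nonzero remainder: 8p^2-8p-96. Dividing through by 8 gives the monic gcd p^2-p-12.
Cancel p^2-p-12 from numerator and denominator to get the reduced form.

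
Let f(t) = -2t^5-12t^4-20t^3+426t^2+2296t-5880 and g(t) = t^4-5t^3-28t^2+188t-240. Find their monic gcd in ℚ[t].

t^3-t^2-32t+60

Euclidean algorithm in ℚ[t]:
  -2t^5-12t^4-20t^3+426t^2+2296t-5880 = (-2t-22)(t^4-5t^3-28t^2+188t-240) + (-186t^3+186t^2+5952t-11160)
  t^4-5t^3-28t^2+188t-240 = (-(1/186)t+2/93)(-186t^3+186t^2+5952t-11160) + (0)
Last nonzero remainder: -186t^3+186t^2+5952t-11160. Dividing through by -186 gives the monic gcd t^3-t^2-32t+60.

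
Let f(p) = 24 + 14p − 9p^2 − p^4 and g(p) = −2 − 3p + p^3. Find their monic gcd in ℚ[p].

Repeated division with remainder:
  −p^4 − 9p^2 + 14p + 24 = (−p)(p^3 − 3p − 2) + (−12p^2 + 12p + 24)
  p^3 − 3p − 2 = (−(1/12)p − 1/12)(−12p^2 + 12p + 24) + (0)
Last nonzero remainder: −12p^2 + 12p + 24. Dividing through by −12 gives the monic gcd p^2 − p − 2.

−2 − p + p^2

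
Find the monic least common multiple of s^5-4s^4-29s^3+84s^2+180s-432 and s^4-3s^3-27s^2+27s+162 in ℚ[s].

Euclidean algorithm in ℚ[s]:
  s^5-4s^4-29s^3+84s^2+180s-432 = (s-1)(s^4-3s^3-27s^2+27s+162) + (-5s^3+30s^2+45s-270)
  s^4-3s^3-27s^2+27s+162 = (-(1/5)s-3/5)(-5s^3+30s^2+45s-270) + (0)
Last nonzero remainder: -5s^3+30s^2+45s-270. Dividing through by -5 gives the monic gcd s^3-6s^2-9s+54.
Then lcm(f, g) = f·g / gcd(f, g); expanding and making the result monic gives the answer.

s^6-s^5-41s^4-3s^3+432s^2+108s-1296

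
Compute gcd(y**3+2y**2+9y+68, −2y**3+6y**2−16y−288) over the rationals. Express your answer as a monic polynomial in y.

y+4

Repeated division with remainder:
  y**3+2y**2+9y+68 = (−1/2)(−2y**3+6y**2−16y−288) + (5y**2+y−76)
  −2y**3+6y**2−16y−288 = (−(2/5)y+32/25)(5y**2+y−76) + (−(1192/25)y−4768/25)
  5y**2+y−76 = (−(125/1192)y+475/1192)(−(1192/25)y−4768/25) + (0)
Last nonzero remainder: −(1192/25)y−4768/25. Dividing through by −1192/25 gives the monic gcd y+4.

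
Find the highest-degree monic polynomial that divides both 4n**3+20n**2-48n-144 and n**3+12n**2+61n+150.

Euclidean algorithm in ℚ[n]:
  4n**3+20n**2-48n-144 = (4)(n**3+12n**2+61n+150) + (-28n**2-292n-744)
  n**3+12n**2+61n+150 = (-(1/28)n-11/196)(-28n**2-292n-744) + ((884/49)n+5304/49)
  -28n**2-292n-744 = (-(343/221)n-1519/221)((884/49)n+5304/49) + (0)
Last nonzero remainder: (884/49)n+5304/49. Dividing through by 884/49 gives the monic gcd n+6.

n+6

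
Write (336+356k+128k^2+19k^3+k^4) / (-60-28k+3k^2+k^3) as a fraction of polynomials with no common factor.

Euclidean algorithm in ℚ[k]:
  k^4+19k^3+128k^2+356k+336 = (k+16)(k^3+3k^2-28k-60) + (108k^2+864k+1296)
  k^3+3k^2-28k-60 = ((1/108)k-5/108)(108k^2+864k+1296) + (0)
Last nonzero remainder: 108k^2+864k+1296. Dividing through by 108 gives the monic gcd k^2+8k+12.
Cancel k^2+8k+12 from numerator and denominator to get the reduced form.

(28+11k+k^2)/(-5+k)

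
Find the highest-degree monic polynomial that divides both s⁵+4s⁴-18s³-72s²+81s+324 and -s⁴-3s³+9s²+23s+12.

s²+s-12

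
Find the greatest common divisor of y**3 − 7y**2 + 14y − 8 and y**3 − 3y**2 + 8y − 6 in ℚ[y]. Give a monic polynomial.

Repeated division with remainder:
  y**3 − 7y**2 + 14y − 8 = (y**3 − 3y**2 + 8y − 6) + (−4y**2 + 6y − 2)
  y**3 − 3y**2 + 8y − 6 = (−(1/4)y + 3/8)(−4y**2 + 6y − 2) + ((21/4)y − 21/4)
  −4y**2 + 6y − 2 = (−(16/21)y + 8/21)((21/4)y − 21/4) + (0)
Last nonzero remainder: (21/4)y − 21/4. Dividing through by 21/4 gives the monic gcd y − 1.

y − 1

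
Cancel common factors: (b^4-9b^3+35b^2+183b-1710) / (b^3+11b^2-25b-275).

Euclidean algorithm in ℚ[b]:
  b^4-9b^3+35b^2+183b-1710 = (b-20)(b^3+11b^2-25b-275) + (280b^2-42b-7210)
  b^3+11b^2-25b-275 = ((1/280)b+223/5600)(280b^2-42b-7210) + ((969/400)b+969/80)
  280b^2-42b-7210 = ((112000/969)b-576800/969)((969/400)b+969/80) + (0)
Last nonzero remainder: (969/400)b+969/80. Dividing through by 969/400 gives the monic gcd b+5.
Cancel b+5 from numerator and denominator to get the reduced form.

(b^3-14b^2+105b-342)/(b^2+6b-55)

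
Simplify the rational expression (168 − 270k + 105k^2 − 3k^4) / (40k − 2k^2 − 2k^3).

(42 − 57k + 12k^2 + 3k^3)/(10k + 2k^2)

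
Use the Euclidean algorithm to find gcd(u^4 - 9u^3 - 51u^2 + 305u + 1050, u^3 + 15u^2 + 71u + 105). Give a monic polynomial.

By polynomial division,
  u^4 - 9u^3 - 51u^2 + 305u + 1050 = (u - 24)(u^3 + 15u^2 + 71u + 105) + (238u^2 + 1904u + 3570)
  u^3 + 15u^2 + 71u + 105 = ((1/238)u + 1/34)(238u^2 + 1904u + 3570) + (0)
Last nonzero remainder: 238u^2 + 1904u + 3570. Dividing through by 238 gives the monic gcd u^2 + 8u + 15.

u^2 + 8u + 15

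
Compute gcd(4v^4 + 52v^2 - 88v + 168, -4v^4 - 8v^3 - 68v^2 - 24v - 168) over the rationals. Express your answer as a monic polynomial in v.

v^2 + 2v + 14

Repeated division with remainder:
  4v^4 + 52v^2 - 88v + 168 = (-1)(-4v^4 - 8v^3 - 68v^2 - 24v - 168) + (-8v^3 - 16v^2 - 112v)
  -4v^4 - 8v^3 - 68v^2 - 24v - 168 = ((1/2)v)(-8v^3 - 16v^2 - 112v) + (-12v^2 - 24v - 168)
  -8v^3 - 16v^2 - 112v = ((2/3)v)(-12v^2 - 24v - 168) + (0)
Last nonzero remainder: -12v^2 - 24v - 168. Dividing through by -12 gives the monic gcd v^2 + 2v + 14.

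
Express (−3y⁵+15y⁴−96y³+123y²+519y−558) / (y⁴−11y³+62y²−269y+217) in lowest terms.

Euclidean algorithm in ℚ[y]:
  −3y⁵+15y⁴−96y³+123y²+519y−558 = (−3y−18)(y⁴−11y³+62y²−269y+217) + (−108y³+432y²−3672y+3348)
  y⁴−11y³+62y²−269y+217 = (−(1/108)y+7/108)(−108y³+432y²−3672y+3348) + (0)
Last nonzero remainder: −108y³+432y²−3672y+3348. Dividing through by −108 gives the monic gcd y³−4y²+34y−31.
Cancel y³−4y²+34y−31 from numerator and denominator to get the reduced form.

(−3y²+3y+18)/(y−7)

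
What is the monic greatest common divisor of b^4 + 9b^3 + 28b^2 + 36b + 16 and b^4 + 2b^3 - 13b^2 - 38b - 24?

b^2 + 3b + 2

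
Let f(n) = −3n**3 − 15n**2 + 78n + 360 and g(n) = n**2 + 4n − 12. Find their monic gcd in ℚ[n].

n + 6

Repeated division with remainder:
  −3n**3 − 15n**2 + 78n + 360 = (−3n − 3)(n**2 + 4n − 12) + (54n + 324)
  n**2 + 4n − 12 = ((1/54)n − 1/27)(54n + 324) + (0)
Last nonzero remainder: 54n + 324. Dividing through by 54 gives the monic gcd n + 6.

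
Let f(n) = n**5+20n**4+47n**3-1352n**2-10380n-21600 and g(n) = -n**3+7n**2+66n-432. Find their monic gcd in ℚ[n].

n**2-n-72

Repeated division with remainder:
  n**5+20n**4+47n**3-1352n**2-10380n-21600 = (-n**2-27n-302)(-n**3+7n**2+66n-432) + (2112n**2-2112n-152064)
  -n**3+7n**2+66n-432 = (-(1/2112)n+1/352)(2112n**2-2112n-152064) + (0)
Last nonzero remainder: 2112n**2-2112n-152064. Dividing through by 2112 gives the monic gcd n**2-n-72.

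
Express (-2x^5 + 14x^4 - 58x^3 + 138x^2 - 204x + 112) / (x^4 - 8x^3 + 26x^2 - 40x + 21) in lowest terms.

(-2x^2 + 4x - 16)/(x - 3)

Apply the Euclidean algorithm:
  -2x^5 + 14x^4 - 58x^3 + 138x^2 - 204x + 112 = (-2x - 2)(x^4 - 8x^3 + 26x^2 - 40x + 21) + (-22x^3 + 110x^2 - 242x + 154)
  x^4 - 8x^3 + 26x^2 - 40x + 21 = (-(1/22)x + 3/22)(-22x^3 + 110x^2 - 242x + 154) + (0)
Last nonzero remainder: -22x^3 + 110x^2 - 242x + 154. Dividing through by -22 gives the monic gcd x^3 - 5x^2 + 11x - 7.
Cancel x^3 - 5x^2 + 11x - 7 from numerator and denominator to get the reduced form.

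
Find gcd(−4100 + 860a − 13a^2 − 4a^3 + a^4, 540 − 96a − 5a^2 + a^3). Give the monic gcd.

By polynomial division,
  a^4 − 4a^3 − 13a^2 + 860a − 4100 = (a + 1)(a^3 − 5a^2 − 96a + 540) + (88a^2 + 416a − 4640)
  a^3 − 5a^2 − 96a + 540 = ((1/88)a − 107/968)(88a^2 + 416a − 4640) + ((328/121)a + 3280/121)
  88a^2 + 416a − 4640 = ((1331/41)a − 7018/41)((328/121)a + 3280/121) + (0)
Last nonzero remainder: (328/121)a + 3280/121. Dividing through by 328/121 gives the monic gcd a + 10.

10 + a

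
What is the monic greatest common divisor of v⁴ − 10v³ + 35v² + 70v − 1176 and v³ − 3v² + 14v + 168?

Repeated division with remainder:
  v⁴ − 10v³ + 35v² + 70v − 1176 = (v − 7)(v³ − 3v² + 14v + 168) + (0)
The last nonzero remainder v³ − 3v² + 14v + 168 is already monic.

v³ − 3v² + 14v + 168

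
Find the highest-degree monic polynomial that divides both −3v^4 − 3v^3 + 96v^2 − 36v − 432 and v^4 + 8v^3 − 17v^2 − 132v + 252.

v^2 + 3v − 18

By polynomial division,
  −3v^4 − 3v^3 + 96v^2 − 36v − 432 = (−3)(v^4 + 8v^3 − 17v^2 − 132v + 252) + (21v^3 + 45v^2 − 432v + 324)
  v^4 + 8v^3 − 17v^2 − 132v + 252 = ((1/21)v + 41/147)(21v^3 + 45v^2 − 432v + 324) + (−(440/49)v^2 − (1320/49)v + 7920/49)
  21v^3 + 45v^2 − 432v + 324 = (−(1029/440)v + 441/220)(−(440/49)v^2 − (1320/49)v + 7920/49) + (0)
Last nonzero remainder: −(440/49)v^2 − (1320/49)v + 7920/49. Dividing through by −440/49 gives the monic gcd v^2 + 3v − 18.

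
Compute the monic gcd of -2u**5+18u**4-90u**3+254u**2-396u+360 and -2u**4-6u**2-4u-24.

Repeated division with remainder:
  -2u**5+18u**4-90u**3+254u**2-396u+360 = (u-9)(-2u**4-6u**2-4u-24) + (-84u**3+204u**2-408u+144)
  -2u**4-6u**2-4u-24 = ((1/42)u+17/294)(-84u**3+204u**2-408u+144) + (-(396/49)u**2+(792/49)u-1584/49)
  -84u**3+204u**2-408u+144 = ((343/33)u-49/11)(-(396/49)u**2+(792/49)u-1584/49) + (0)
Last nonzero remainder: -(396/49)u**2+(792/49)u-1584/49. Dividing through by -396/49 gives the monic gcd u**2-2u+4.

u**2-2u+4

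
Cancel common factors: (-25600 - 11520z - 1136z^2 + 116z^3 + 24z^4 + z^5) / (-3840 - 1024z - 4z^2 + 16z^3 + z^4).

Apply the Euclidean algorithm:
  z^5 + 24z^4 + 116z^3 - 1136z^2 - 11520z - 25600 = (z + 8)(z^4 + 16z^3 - 4z^2 - 1024z - 3840) + (-8z^3 - 80z^2 + 512z + 5120)
  z^4 + 16z^3 - 4z^2 - 1024z - 3840 = (-(1/8)z - 3/4)(-8z^3 - 80z^2 + 512z + 5120) + (0)
Last nonzero remainder: -8z^3 - 80z^2 + 512z + 5120. Dividing through by -8 gives the monic gcd z^3 + 10z^2 - 64z - 640.
Cancel z^3 + 10z^2 - 64z - 640 from numerator and denominator to get the reduced form.

(40 + 14z + z^2)/(6 + z)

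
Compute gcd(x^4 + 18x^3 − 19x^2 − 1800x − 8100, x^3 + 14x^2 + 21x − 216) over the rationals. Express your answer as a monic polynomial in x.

x + 9

Apply the Euclidean algorithm:
  x^4 + 18x^3 − 19x^2 − 1800x − 8100 = (x + 4)(x^3 + 14x^2 + 21x − 216) + (−96x^2 − 1668x − 7236)
  x^3 + 14x^2 + 21x − 216 = (−(1/96)x + 9/256)(−96x^2 − 1668x − 7236) + ((273/64)x + 2457/64)
  −96x^2 − 1668x − 7236 = (−(2048/91)x − 17152/91)((273/64)x + 2457/64) + (0)
Last nonzero remainder: (273/64)x + 2457/64. Dividing through by 273/64 gives the monic gcd x + 9.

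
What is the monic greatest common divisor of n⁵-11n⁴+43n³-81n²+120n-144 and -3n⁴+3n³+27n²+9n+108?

Repeated division with remainder:
  n⁵-11n⁴+43n³-81n²+120n-144 = (-(1/3)n+10/3)(-3n⁴+3n³+27n²+9n+108) + (42n³-168n²+126n-504)
  -3n⁴+3n³+27n²+9n+108 = (-(1/14)n-3/14)(42n³-168n²+126n-504) + (0)
Last nonzero remainder: 42n³-168n²+126n-504. Dividing through by 42 gives the monic gcd n³-4n²+3n-12.

n³-4n²+3n-12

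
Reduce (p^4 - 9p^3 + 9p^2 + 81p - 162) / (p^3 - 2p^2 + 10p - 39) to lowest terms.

(p^3 - 6p^2 - 9p + 54)/(p^2 + p + 13)

Apply the Euclidean algorithm:
  p^4 - 9p^3 + 9p^2 + 81p - 162 = (p - 7)(p^3 - 2p^2 + 10p - 39) + (-15p^2 + 190p - 435)
  p^3 - 2p^2 + 10p - 39 = (-(1/15)p - 32/45)(-15p^2 + 190p - 435) + ((1045/9)p - 1045/3)
  -15p^2 + 190p - 435 = (-(27/209)p + 261/209)((1045/9)p - 1045/3) + (0)
Last nonzero remainder: (1045/9)p - 1045/3. Dividing through by 1045/9 gives the monic gcd p - 3.
Cancel p - 3 from numerator and denominator to get the reduced form.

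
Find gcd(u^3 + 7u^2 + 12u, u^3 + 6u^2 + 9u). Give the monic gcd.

u^2 + 3u

Repeated division with remainder:
  u^3 + 7u^2 + 12u = (u^3 + 6u^2 + 9u) + (u^2 + 3u)
  u^3 + 6u^2 + 9u = (u + 3)(u^2 + 3u) + (0)
The last nonzero remainder u^2 + 3u is already monic.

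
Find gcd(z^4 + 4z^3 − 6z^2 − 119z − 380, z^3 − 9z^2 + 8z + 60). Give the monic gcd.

Euclidean algorithm in ℚ[z]:
  z^4 + 4z^3 − 6z^2 − 119z − 380 = (z + 13)(z^3 − 9z^2 + 8z + 60) + (103z^2 − 283z − 1160)
  z^3 − 9z^2 + 8z + 60 = ((1/103)z − 644/10609)(103z^2 − 283z − 1160) + ((22100/10609)z − 110500/10609)
  103z^2 − 283z − 1160 = ((1092727/22100)z + 615322/5525)((22100/10609)z − 110500/10609) + (0)
Last nonzero remainder: (22100/10609)z − 110500/10609. Dividing through by 22100/10609 gives the monic gcd z − 5.

z − 5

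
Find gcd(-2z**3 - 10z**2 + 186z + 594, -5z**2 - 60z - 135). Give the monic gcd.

Apply the Euclidean algorithm:
  -2z**3 - 10z**2 + 186z + 594 = ((2/5)z - 14/5)(-5z**2 - 60z - 135) + (72z + 216)
  -5z**2 - 60z - 135 = (-(5/72)z - 5/8)(72z + 216) + (0)
Last nonzero remainder: 72z + 216. Dividing through by 72 gives the monic gcd z + 3.

z + 3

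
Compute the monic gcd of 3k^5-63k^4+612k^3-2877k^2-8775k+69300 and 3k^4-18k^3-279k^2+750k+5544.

k^2-7k-44

Euclidean algorithm in ℚ[k]:
  3k^5-63k^4+612k^3-2877k^2-8775k+69300 = (k-15)(3k^4-18k^3-279k^2+750k+5544) + (621k^3-7812k^2-3069k+152460)
  3k^4-18k^3-279k^2+750k+5544 = ((1/207)k+454/14283)(621k^3-7812k^2-3069k+152460) + (-(25172/1587)k^2+(176204/1587)k+1107568/1587)
  621k^3-7812k^2-3069k+152460 = (-(985527/25172)k+785565/3596)(-(25172/1587)k^2+(176204/1587)k+1107568/1587) + (0)
Last nonzero remainder: -(25172/1587)k^2+(176204/1587)k+1107568/1587. Dividing through by -25172/1587 gives the monic gcd k^2-7k-44.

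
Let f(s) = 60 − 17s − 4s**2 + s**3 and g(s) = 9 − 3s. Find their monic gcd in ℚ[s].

−3 + s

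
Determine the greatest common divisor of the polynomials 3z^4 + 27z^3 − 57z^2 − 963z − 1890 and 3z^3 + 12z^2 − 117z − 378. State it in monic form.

Apply the Euclidean algorithm:
  3z^4 + 27z^3 − 57z^2 − 963z − 1890 = (z + 5)(3z^3 + 12z^2 − 117z − 378) + (0)
Last nonzero remainder: 3z^3 + 12z^2 − 117z − 378. Dividing through by 3 gives the monic gcd z^3 + 4z^2 − 39z − 126.

z^3 + 4z^2 − 39z − 126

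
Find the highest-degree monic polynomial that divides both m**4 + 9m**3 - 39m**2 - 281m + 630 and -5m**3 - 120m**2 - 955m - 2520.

m**2 + 16m + 63

Euclidean algorithm in ℚ[m]:
  m**4 + 9m**3 - 39m**2 - 281m + 630 = (-(1/5)m + 3)(-5m**3 - 120m**2 - 955m - 2520) + (130m**2 + 2080m + 8190)
  -5m**3 - 120m**2 - 955m - 2520 = (-(1/26)m - 4/13)(130m**2 + 2080m + 8190) + (0)
Last nonzero remainder: 130m**2 + 2080m + 8190. Dividing through by 130 gives the monic gcd m**2 + 16m + 63.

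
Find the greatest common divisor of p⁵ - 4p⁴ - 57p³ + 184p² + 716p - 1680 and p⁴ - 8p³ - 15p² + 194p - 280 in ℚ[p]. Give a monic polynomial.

p² - 9p + 14

By polynomial division,
  p⁵ - 4p⁴ - 57p³ + 184p² + 716p - 1680 = (p + 4)(p⁴ - 8p³ - 15p² + 194p - 280) + (-10p³ + 50p² + 220p - 560)
  p⁴ - 8p³ - 15p² + 194p - 280 = (-(1/10)p + 3/10)(-10p³ + 50p² + 220p - 560) + (-8p² + 72p - 112)
  -10p³ + 50p² + 220p - 560 = ((5/4)p + 5)(-8p² + 72p - 112) + (0)
Last nonzero remainder: -8p² + 72p - 112. Dividing through by -8 gives the monic gcd p² - 9p + 14.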